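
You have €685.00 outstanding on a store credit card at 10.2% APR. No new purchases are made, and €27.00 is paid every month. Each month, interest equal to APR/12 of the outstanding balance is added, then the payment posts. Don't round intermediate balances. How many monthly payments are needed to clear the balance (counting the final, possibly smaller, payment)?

29 payments

Monthly rate r = 10.2%/12 = 0.85% = 0.0085.
Recurrence: B ← B·(1+r) − €27.00.
Month 1: interest €5.82; balance after payment €663.82.
Month 2: interest €5.64; balance after payment €642.46.
Closed form: n = −ln(1 − rB₀/P)/ln(1+r) = −ln(0.78435)/ln(1.0085) ≈ 28.697, so the balance reaches zero during payment 29.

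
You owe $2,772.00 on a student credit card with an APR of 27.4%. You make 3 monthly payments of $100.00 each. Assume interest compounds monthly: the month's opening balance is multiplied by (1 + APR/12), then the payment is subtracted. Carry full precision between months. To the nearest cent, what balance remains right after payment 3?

$2,659.35

Monthly rate r = 27.4%/12 = 2.28333% = 0.0228333.
Each month: B ← B·(1+r) − $100.00.
Month 1: interest $63.29; balance after payment $2,735.29.
Month 2: interest $62.46; balance after payment $2,697.75.
Month 3: interest $61.60; balance after payment $2,659.35.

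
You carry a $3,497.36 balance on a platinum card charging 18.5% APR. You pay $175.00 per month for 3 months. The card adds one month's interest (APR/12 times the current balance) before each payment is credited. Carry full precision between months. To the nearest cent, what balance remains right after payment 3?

Monthly rate r = 18.5%/12 = 1.54167% = 0.0154167.
Each month: B ← B·(1+r) − $175.00.
Month 1: interest $53.92; balance after payment $3,376.28.
Month 2: interest $52.05; balance after payment $3,253.33.
Month 3: interest $50.16; balance after payment $3,128.48.

$3,128.48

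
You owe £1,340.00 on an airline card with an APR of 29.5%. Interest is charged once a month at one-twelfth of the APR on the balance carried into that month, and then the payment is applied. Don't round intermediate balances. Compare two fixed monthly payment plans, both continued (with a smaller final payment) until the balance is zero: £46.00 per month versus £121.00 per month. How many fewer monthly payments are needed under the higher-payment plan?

38 fewer payments

Monthly rate r = 29.5%/12 = 2.45833% = 0.0245833.
At £46.00/mo: n = ⌈−ln(1 − rB₀/P)/ln(1+r)⌉ = 52 payments (last £39.14); total interest = total paid − £1,340.00 = £1,045.14.
At £121.00/mo: 14 payments (last £10.44); total interest £243.44.
Payments saved = 52 − 14 = 38.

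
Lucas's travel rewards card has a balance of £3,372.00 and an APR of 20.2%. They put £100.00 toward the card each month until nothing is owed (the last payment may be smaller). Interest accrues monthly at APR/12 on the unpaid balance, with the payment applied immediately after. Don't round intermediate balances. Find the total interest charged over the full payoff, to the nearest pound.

£1,651

Monthly rate r = 20.2%/12 = 1.68333% = 0.0168333.
Payoff takes n = ⌈−ln(1 − rB₀/P)/ln(1+r)⌉ = ⌈50.227⌉ = 51 payments; the last is £22.85.
Total paid = 50·£100.00 + £22.85 = £5,022.85.
Total interest = total paid − principal = £5,022.85 − £3,372.00 = £1,650.85.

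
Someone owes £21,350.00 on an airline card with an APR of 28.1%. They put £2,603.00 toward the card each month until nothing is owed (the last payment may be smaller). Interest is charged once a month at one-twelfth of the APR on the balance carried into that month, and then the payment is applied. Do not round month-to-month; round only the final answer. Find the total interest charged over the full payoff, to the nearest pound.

£2,639

Monthly rate r = 28.1%/12 = 2.34167% = 0.0234167.
Payoff takes n = ⌈−ln(1 − rB₀/P)/ln(1+r)⌉ = ⌈9.214⌉ = 10 payments; the last is £562.15.
Total paid = 9·£2,603.00 + £562.15 = £23,989.15.
Total interest = total paid − principal = £23,989.15 − £21,350.00 = £2,639.15.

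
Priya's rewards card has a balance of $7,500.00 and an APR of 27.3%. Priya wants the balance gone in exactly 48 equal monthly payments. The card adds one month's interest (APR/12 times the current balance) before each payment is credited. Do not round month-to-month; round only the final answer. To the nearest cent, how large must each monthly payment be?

$258.40

Monthly rate r = 27.3%/12 = 2.275% = 0.02275.
Level-payment amortization: P = B₀·r / (1 − (1+r)^(−n)) = 7500.00·0.02275 / (1 − 1.02275^(−48)).
Denominator 1 − (1+r)^(−48) = 0.660324231.
P = 170.625 / 0.660324231 ≈ 258.40.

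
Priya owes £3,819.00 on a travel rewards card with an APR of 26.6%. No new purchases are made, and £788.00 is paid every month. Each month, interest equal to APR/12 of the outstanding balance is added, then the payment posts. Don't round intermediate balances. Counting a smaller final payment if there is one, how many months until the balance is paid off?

6 payments

Monthly rate r = 26.6%/12 = 2.21667% = 0.0221667.
Recurrence: B ← B·(1+r) − £788.00.
Month 1: interest £84.65; balance after payment £3,115.65.
Month 2: interest £69.06; balance after payment £2,396.72.
Month 3: interest £53.13; balance after payment £1,661.85.
Month 4: interest £36.84; balance after payment £910.68.
Month 5: interest £20.19; balance after payment £142.87.
Month 6: interest £3.17; balance after payment £0.00.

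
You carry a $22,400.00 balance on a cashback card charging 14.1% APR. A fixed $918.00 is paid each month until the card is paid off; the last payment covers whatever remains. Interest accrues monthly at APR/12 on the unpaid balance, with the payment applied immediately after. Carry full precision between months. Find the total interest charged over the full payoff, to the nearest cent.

$4,151.96

Monthly rate r = 14.1%/12 = 1.175% = 0.01175.
Payoff takes n = ⌈−ln(1 − rB₀/P)/ln(1+r)⌉ = ⌈28.923⌉ = 29 payments; the last is $847.96.
Total paid = 28·$918.00 + $847.96 = $26,551.96.
Total interest = total paid − principal = $26,551.96 − $22,400.00 = $4,151.96.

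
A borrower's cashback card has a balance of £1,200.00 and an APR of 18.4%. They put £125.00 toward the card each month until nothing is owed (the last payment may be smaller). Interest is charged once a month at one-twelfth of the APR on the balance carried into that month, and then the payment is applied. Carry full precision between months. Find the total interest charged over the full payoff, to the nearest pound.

£108

Monthly rate r = 18.4%/12 = 1.53333% = 0.0153333.
Payoff takes n = ⌈−ln(1 − rB₀/P)/ln(1+r)⌉ = ⌈10.464⌉ = 11 payments; the last is £58.24.
Total paid = 10·£125.00 + £58.24 = £1,308.24.
Total interest = total paid − principal = £1,308.24 − £1,200.00 = £108.24.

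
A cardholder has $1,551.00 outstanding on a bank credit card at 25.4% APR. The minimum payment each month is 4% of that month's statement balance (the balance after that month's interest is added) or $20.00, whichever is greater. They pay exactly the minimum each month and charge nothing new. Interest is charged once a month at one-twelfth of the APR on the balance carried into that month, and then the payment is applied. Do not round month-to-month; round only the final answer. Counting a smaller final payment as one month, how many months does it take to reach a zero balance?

93 months

Monthly rate r = 25.4%/12 = 2.11667% = 0.0211667.
While 4% of the post-interest balance exceeds $20.00, each month B ← (B·(1+r))·(1 − 0.04), i.e. B shrinks by the factor (1+r)·0.96 = 0.98032.
This holds for months 1–59. Entering month 60 the balance is $480.08; 4% of the post-interest balance is now below $20.00, so the flat $20.00 minimum applies from here.
From month 60 a fixed $20.00 at rate r clears $480.08 in 34 more payments. Total: 59 + 34 = 93 months.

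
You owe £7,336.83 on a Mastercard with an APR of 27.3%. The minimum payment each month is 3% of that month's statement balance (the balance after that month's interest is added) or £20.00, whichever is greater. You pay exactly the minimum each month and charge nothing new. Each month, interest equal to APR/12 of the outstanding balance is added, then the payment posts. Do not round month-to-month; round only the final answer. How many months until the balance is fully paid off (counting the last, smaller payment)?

Monthly rate r = 27.3%/12 = 2.275% = 0.02275.
While 3% of the post-interest balance exceeds £20.00, each month B ← (B·(1+r))·(1 − 0.03), i.e. B shrinks by the factor (1+r)·0.97 = 0.99207.
This holds for months 1–304. Entering month 305 the balance is £651.69; 3% of the post-interest balance is now below £20.00, so the flat £20.00 minimum applies from here.
From month 305 a fixed £20.00 at rate r clears £651.69 in 61 more payments. Total: 304 + 61 = 365 months.

365 months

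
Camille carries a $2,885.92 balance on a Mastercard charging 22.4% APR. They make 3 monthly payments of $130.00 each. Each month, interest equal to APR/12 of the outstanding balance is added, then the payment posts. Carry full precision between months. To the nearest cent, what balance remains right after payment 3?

Monthly rate r = 22.4%/12 = 1.86667% = 0.0186667.
Each month: B ← B·(1+r) − $130.00.
Month 1: interest $53.87; balance after payment $2,809.79.
Month 2: interest $52.45; balance after payment $2,732.24.
Month 3: interest $51.00; balance after payment $2,653.24.

$2,653.24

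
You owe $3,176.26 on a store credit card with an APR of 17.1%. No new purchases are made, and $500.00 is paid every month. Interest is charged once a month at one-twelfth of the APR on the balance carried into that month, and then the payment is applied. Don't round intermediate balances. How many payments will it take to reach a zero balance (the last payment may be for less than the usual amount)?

7 months

Monthly rate r = 17.1%/12 = 1.425% = 0.01425.
Recurrence: B ← B·(1+r) − $500.00.
Month 1: interest $45.26; balance after payment $2,721.52.
Month 2: interest $38.78; balance after payment $2,260.30.
Closed form: n = −ln(1 − rB₀/P)/ln(1+r) = −ln(0.90948)/ln(1.01425) ≈ 6.706, so the balance reaches zero during payment 7.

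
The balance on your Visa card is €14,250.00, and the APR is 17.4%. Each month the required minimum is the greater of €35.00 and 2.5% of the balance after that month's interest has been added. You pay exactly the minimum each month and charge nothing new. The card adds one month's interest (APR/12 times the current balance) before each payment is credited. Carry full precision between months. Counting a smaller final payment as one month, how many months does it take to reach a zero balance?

273 months

Monthly rate r = 17.4%/12 = 1.45% = 0.0145.
While 2.5% of the post-interest balance exceeds €35.00, each month B ← (B·(1+r))·(1 − 0.025), i.e. B shrinks by the factor (1+r)·0.975 = 0.98914.
This holds for months 1–214. Entering month 215 the balance is €1,376.39; 2.5% of the post-interest balance is now below €35.00, so the flat €35.00 minimum applies from here.
From month 215 a fixed €35.00 at rate r clears €1,376.39 in 59 more payments. Total: 214 + 59 = 273 months.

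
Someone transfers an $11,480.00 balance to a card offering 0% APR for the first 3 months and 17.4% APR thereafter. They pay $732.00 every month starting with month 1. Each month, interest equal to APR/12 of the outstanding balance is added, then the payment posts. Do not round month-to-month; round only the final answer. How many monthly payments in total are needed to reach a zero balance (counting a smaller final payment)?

Promo months 1–3 at r₀ = 0%/12 = 0; months 4+ at r₁ = 17.4%/12 = 0.0145.
After month 3 (no interest yet): B = $11,480.00 − 3·$732.00 = $9,284.00.
Then at r₁ with $732.00/mo: n₂ = −ln(1 − r₁·B/P)/ln(1+r₁) ≈ 14.12 → 15 more payments.

18 months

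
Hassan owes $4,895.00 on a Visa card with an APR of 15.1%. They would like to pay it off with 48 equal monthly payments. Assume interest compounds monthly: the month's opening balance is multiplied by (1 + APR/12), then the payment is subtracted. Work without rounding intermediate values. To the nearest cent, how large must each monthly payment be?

$136.48

Monthly rate r = 15.1%/12 = 1.25833% = 0.0125833.
Level-payment amortization: P = B₀·r / (1 − (1+r)^(−n)) = 4895.00·0.0125833 / (1 − 1.01258^(−48)).
Denominator 1 − (1+r)^(−48) = 0.451315352.
P = 61.5954 / 0.451315352 ≈ 136.48.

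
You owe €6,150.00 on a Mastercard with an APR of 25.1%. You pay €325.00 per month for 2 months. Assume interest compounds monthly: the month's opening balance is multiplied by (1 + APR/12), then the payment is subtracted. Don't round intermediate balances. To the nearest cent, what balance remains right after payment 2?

€5,753.17

Monthly rate r = 25.1%/12 = 2.09167% = 0.0209167.
Each month: B ← B·(1+r) − €325.00.
Month 1: interest €128.64; balance after payment €5,953.64.
Month 2: interest €124.53; balance after payment €5,753.17.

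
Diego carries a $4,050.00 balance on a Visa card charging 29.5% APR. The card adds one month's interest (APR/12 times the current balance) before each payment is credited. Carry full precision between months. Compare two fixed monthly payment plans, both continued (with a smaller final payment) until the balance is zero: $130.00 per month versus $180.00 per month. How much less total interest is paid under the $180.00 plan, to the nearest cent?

$1,801.66

Monthly rate r = 29.5%/12 = 2.45833% = 0.0245833.
At $130.00/mo: n = ⌈−ln(1 − rB₀/P)/ln(1+r)⌉ = 60 payments (last $101.89); total interest = total paid − $4,050.00 = $3,721.89.
At $180.00/mo: 34 payments (last $30.23); total interest $1,920.23.
Interest saved = $3,721.89 − $1,920.23 = $1,801.66.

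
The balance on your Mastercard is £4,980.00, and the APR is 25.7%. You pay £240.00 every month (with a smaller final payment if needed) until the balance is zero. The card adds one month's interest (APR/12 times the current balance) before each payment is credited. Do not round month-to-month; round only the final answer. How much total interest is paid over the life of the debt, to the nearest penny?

Monthly rate r = 25.7%/12 = 2.14167% = 0.0214167.
Payoff takes n = ⌈−ln(1 − rB₀/P)/ln(1+r)⌉ = ⌈27.734⌉ = 28 payments; the last is £176.66.
Total paid = 27·£240.00 + £176.66 = £6,656.66.
Total interest = total paid − principal = £6,656.66 − £4,980.00 = £1,676.66.

£1,676.66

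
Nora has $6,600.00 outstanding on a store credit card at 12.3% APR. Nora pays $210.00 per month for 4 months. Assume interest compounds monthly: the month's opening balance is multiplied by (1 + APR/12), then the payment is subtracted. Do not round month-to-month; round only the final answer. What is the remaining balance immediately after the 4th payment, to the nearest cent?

Monthly rate r = 12.3%/12 = 1.025% = 0.01025.
Each month: B ← B·(1+r) − $210.00.
Month 1: interest $67.65; balance after payment $6,457.65.
Month 2: interest $66.19; balance after payment $6,313.84.
Month 3: interest $64.72; balance after payment $6,168.56.
Month 4: interest $63.23; balance after payment $6,021.79.

$6,021.79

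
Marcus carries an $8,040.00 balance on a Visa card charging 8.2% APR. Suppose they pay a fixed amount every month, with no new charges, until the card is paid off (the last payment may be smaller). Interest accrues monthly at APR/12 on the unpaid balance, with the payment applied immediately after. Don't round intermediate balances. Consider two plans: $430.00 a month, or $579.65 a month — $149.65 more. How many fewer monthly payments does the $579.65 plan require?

Monthly rate r = 8.2%/12 = 0.683333% = 0.00683333.
At $430.00/mo: n = ⌈−ln(1 − rB₀/P)/ln(1+r)⌉ = 21 payments (last $31.50); total interest = total paid − $8,040.00 = $591.50.
At $579.65/mo: 15 payments (last $361.14); total interest $436.24.
Payments saved = 21 − 15 = 6.

6 fewer payments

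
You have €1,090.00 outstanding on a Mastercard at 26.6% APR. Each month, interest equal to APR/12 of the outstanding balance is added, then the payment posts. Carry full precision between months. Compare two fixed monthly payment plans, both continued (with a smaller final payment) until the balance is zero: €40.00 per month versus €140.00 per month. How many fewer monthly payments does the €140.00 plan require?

Monthly rate r = 26.6%/12 = 2.21667% = 0.0221667.
At €40.00/mo: n = ⌈−ln(1 − rB₀/P)/ln(1+r)⌉ = 43 payments (last €10.33); total interest = total paid − €1,090.00 = €600.33.
At €140.00/mo: 9 payments (last €90.07); total interest €120.07.
Payments saved = 43 − 9 = 34.

34 fewer payments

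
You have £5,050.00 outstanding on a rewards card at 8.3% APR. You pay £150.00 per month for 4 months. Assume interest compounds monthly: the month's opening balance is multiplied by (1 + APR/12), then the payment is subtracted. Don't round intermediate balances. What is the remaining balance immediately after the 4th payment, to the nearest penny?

Monthly rate r = 8.3%/12 = 0.691667% = 0.00691667.
Each month: B ← B·(1+r) − £150.00.
Month 1: interest £34.93; balance after payment £4,934.93.
Month 2: interest £34.13; balance after payment £4,819.06.
Month 3: interest £33.33; balance after payment £4,702.39.
Month 4: interest £32.52; balance after payment £4,584.92.

£4,584.92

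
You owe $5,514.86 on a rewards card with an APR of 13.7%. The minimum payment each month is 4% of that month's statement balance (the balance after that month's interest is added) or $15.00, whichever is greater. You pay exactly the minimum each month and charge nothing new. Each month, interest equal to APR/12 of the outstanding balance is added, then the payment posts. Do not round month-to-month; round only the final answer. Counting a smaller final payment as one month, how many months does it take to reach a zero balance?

Monthly rate r = 13.7%/12 = 1.14167% = 0.0114167.
While 4% of the post-interest balance exceeds $15.00, each month B ← (B·(1+r))·(1 − 0.04), i.e. B shrinks by the factor (1+r)·0.96 = 0.97096.
This holds for months 1–92. Entering month 93 the balance is $366.49; 4% of the post-interest balance is now below $15.00, so the flat $15.00 minimum applies from here.
From month 93 a fixed $15.00 at rate r clears $366.49 in 29 more payments. Total: 92 + 29 = 121 months.

121 months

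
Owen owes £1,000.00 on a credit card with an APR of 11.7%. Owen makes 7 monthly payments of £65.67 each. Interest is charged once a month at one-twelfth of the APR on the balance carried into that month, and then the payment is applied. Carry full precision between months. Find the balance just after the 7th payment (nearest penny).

Monthly rate r = 11.7%/12 = 0.975% = 0.00975.
Each month: B ← B·(1+r) − £65.67.
Month 1: interest £9.75; balance after payment £944.08.
Month 2: interest £9.20; balance after payment £887.61.
Month 3: interest £8.65; balance after payment £830.60.
Month 4: interest £8.10; balance after payment £773.03.
Month 5: interest £7.54; balance after payment £714.89.
Month 6: interest £6.97; balance after payment £656.19.
Month 7: interest £6.40; balance after payment £596.92.

£596.92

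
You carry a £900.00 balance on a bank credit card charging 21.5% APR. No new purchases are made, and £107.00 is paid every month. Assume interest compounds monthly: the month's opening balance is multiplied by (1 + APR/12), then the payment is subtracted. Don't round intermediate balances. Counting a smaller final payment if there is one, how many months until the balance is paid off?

Monthly rate r = 21.5%/12 = 1.79167% = 0.0179167.
Recurrence: B ← B·(1+r) − £107.00.
Month 1: interest £16.12; balance after payment £809.12.
Month 2: interest £14.50; balance after payment £716.62.
Closed form: n = −ln(1 − rB₀/P)/ln(1+r) = −ln(0.8493)/ln(1.01792) ≈ 9.198, so the balance reaches zero during payment 10.

10 months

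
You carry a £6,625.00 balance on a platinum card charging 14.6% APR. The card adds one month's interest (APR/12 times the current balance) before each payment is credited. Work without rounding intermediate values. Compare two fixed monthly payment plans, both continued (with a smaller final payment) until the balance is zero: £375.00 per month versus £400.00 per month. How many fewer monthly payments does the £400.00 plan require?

2 fewer payments

Monthly rate r = 14.6%/12 = 1.21667% = 0.0121667.
At £375.00/mo: n = ⌈−ln(1 − rB₀/P)/ln(1+r)⌉ = 21 payments (last £4.24); total interest = total paid − £6,625.00 = £879.24.
At £400.00/mo: 19 payments (last £243.85); total interest £818.85.
Payments saved = 21 − 19 = 2.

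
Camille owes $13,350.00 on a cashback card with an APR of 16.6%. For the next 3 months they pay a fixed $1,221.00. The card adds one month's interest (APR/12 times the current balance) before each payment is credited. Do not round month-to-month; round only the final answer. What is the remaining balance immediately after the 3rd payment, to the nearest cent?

$10,197.82

Monthly rate r = 16.6%/12 = 1.38333% = 0.0138333.
Each month: B ← B·(1+r) − $1,221.00.
Month 1: interest $184.68; balance after payment $12,313.67.
Month 2: interest $170.34; balance after payment $11,263.01.
Month 3: interest $155.81; balance after payment $10,197.82.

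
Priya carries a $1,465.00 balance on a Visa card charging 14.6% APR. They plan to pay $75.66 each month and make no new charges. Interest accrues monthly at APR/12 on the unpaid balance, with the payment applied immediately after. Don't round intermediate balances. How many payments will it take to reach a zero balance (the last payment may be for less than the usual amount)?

Monthly rate r = 14.6%/12 = 1.21667% = 0.0121667.
Recurrence: B ← B·(1+r) − $75.66.
Month 1: interest $17.82; balance after payment $1,407.16.
Month 2: interest $17.12; balance after payment $1,348.62.
Closed form: n = −ln(1 − rB₀/P)/ln(1+r) = −ln(0.76442)/ln(1.01217) ≈ 22.214, so the balance reaches zero during payment 23.

23 months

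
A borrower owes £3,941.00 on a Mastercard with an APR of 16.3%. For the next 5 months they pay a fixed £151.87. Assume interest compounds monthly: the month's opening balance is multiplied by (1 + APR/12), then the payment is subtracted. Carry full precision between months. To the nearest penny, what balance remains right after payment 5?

Monthly rate r = 16.3%/12 = 1.35833% = 0.0135833.
Each month: B ← B·(1+r) − £151.87.
Month 1: interest £53.53; balance after payment £3,842.66.
Month 2: interest £52.20; balance after payment £3,742.99.
Month 3: interest £50.84; balance after payment £3,641.96.
Month 4: interest £49.47; balance after payment £3,539.56.
Month 5: interest £48.08; balance after payment £3,435.77.

£3,435.77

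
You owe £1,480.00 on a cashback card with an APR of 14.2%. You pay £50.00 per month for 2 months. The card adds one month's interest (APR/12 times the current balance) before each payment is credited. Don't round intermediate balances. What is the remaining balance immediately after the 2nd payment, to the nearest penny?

£1,414.64

Monthly rate r = 14.2%/12 = 1.18333% = 0.0118333.
Each month: B ← B·(1+r) − £50.00.
Month 1: interest £17.51; balance after payment £1,447.51.
Month 2: interest £17.13; balance after payment £1,414.64.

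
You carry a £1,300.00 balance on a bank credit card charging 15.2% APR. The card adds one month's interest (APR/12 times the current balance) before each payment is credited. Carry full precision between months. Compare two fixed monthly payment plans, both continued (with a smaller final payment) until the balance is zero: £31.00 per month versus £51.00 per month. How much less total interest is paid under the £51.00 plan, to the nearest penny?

£285.94

Monthly rate r = 15.2%/12 = 1.26667% = 0.0126667.
At £31.00/mo: n = ⌈−ln(1 − rB₀/P)/ln(1+r)⌉ = 61 payments (last £5.73); total interest = total paid − £1,300.00 = £565.73.
At £51.00/mo: 31 payments (last £49.79); total interest £279.79.
Interest saved = £565.73 − £279.79 = £285.94.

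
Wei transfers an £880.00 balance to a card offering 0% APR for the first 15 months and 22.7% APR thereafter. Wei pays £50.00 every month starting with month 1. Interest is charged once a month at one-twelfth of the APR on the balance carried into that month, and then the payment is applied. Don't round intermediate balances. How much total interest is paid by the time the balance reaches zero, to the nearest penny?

Promo months 1–15 at r₀ = 0%/12 = 0; months 16+ at r₁ = 22.7%/12 = 0.0189167.
After month 15 (no interest yet): B = £880.00 − 15·£50.00 = £130.00.
Then at r₁ with £50.00/mo: n₂ = −ln(1 − r₁·B/P)/ln(1+r₁) ≈ 2.69 → 3 more payments.
Total paid = 17·£50.00 + £34.66 = £884.66; interest = £884.66 − £880.00 = £4.66.

£4.66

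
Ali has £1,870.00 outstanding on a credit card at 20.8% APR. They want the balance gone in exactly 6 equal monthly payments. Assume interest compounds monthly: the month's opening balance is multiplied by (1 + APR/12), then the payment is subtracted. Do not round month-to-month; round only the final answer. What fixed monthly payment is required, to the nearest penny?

Monthly rate r = 20.8%/12 = 1.73333% = 0.0173333.
Level-payment amortization: P = B₀·r / (1 − (1+r)^(−n)) = 1870.00·0.0173333 / (1 − 1.01733^(−6)).
Denominator 1 − (1+r)^(−6) = 0.0979713066.
P = 32.4133 / 0.0979713066 ≈ 330.85.

£330.85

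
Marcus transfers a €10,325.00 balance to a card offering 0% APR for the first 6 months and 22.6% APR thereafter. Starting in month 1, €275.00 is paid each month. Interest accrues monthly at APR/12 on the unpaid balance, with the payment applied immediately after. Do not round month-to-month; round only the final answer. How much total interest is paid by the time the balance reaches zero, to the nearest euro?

€4,615

Promo months 1–6 at r₀ = 0%/12 = 0; months 7+ at r₁ = 22.6%/12 = 0.0188333.
After month 6 (no interest yet): B = €10,325.00 − 6·€275.00 = €8,675.00.
Then at r₁ with €275.00/mo: n₂ = −ln(1 − r₁·B/P)/ln(1+r₁) ≈ 48.33 → 49 more payments.
Total paid = 54·€275.00 + €90.04 = €14,940.04; interest = €14,940.04 − €10,325.00 = €4,615.04.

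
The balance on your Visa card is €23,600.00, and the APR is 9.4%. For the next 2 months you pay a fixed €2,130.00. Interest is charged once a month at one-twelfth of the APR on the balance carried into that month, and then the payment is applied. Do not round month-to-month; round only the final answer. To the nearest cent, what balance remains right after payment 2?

Monthly rate r = 9.4%/12 = 0.783333% = 0.00783333.
Each month: B ← B·(1+r) − €2,130.00.
Month 1: interest €184.87; balance after payment €21,654.87.
Month 2: interest €169.63; balance after payment €19,694.50.

€19,694.50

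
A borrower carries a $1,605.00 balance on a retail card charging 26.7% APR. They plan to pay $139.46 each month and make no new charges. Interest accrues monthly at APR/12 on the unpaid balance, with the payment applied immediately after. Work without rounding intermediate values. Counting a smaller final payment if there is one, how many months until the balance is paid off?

Monthly rate r = 26.7%/12 = 2.225% = 0.02225.
Recurrence: B ← B·(1+r) − $139.46.
Month 1: interest $35.71; balance after payment $1,501.25.
Month 2: interest $33.40; balance after payment $1,395.19.
Closed form: n = −ln(1 − rB₀/P)/ln(1+r) = −ln(0.74393)/ln(1.02225) ≈ 13.442, so the balance reaches zero during payment 14.

14 months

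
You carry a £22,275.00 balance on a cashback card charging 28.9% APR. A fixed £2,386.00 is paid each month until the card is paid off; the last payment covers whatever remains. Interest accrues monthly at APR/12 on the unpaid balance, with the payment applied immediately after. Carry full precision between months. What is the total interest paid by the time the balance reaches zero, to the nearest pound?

£3,265

Monthly rate r = 28.9%/12 = 2.40833% = 0.0240833.
Payoff takes n = ⌈−ln(1 − rB₀/P)/ln(1+r)⌉ = ⌈10.702⌉ = 11 payments; the last is £1,680.32.
Total paid = 10·£2,386.00 + £1,680.32 = £25,540.32.
Total interest = total paid − principal = £25,540.32 − £22,275.00 = £3,265.32.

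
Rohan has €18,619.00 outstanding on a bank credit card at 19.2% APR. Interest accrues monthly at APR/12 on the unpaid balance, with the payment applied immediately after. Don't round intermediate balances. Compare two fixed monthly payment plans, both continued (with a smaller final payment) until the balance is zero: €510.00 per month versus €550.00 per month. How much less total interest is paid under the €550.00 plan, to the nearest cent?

€1,159.44

Monthly rate r = 19.2%/12 = 1.6% = 0.016.
At €510.00/mo: n = ⌈−ln(1 − rB₀/P)/ln(1+r)⌉ = 56 payments (last €140.17); total interest = total paid − €18,619.00 = €9,571.17.
At €550.00/mo: 50 payments (last €80.73); total interest €8,411.73.
Interest saved = €9,571.17 − €8,411.73 = €1,159.44.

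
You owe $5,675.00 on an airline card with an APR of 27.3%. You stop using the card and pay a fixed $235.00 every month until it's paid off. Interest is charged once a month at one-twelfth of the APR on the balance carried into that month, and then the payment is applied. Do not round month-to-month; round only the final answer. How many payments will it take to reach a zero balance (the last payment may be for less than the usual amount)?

36 months

Monthly rate r = 27.3%/12 = 2.275% = 0.02275.
Recurrence: B ← B·(1+r) − $235.00.
Month 1: interest $129.11; balance after payment $5,569.11.
Month 2: interest $126.70; balance after payment $5,460.80.
Closed form: n = −ln(1 − rB₀/P)/ln(1+r) = −ln(0.45061)/ln(1.02275) ≈ 35.437, so the balance reaches zero during payment 36.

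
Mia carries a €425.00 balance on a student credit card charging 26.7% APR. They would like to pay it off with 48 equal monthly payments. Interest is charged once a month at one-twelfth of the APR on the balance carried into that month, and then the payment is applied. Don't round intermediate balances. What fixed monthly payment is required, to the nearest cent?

€14.50

Monthly rate r = 26.7%/12 = 2.225% = 0.02225.
Level-payment amortization: P = B₀·r / (1 − (1+r)^(−n)) = 425.00·0.02225 / (1 − 1.02225^(−48)).
Denominator 1 − (1+r)^(−48) = 0.652257096.
P = 9.45625 / 0.652257096 ≈ 14.50.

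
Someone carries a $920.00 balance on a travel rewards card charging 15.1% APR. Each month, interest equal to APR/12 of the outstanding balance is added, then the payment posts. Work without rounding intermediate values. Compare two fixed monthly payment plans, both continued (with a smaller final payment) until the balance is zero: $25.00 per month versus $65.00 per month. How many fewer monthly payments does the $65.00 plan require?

Monthly rate r = 15.1%/12 = 1.25833% = 0.0125833.
At $25.00/mo: n = ⌈−ln(1 − rB₀/P)/ln(1+r)⌉ = 50 payments (last $18.31); total interest = total paid − $920.00 = $323.31.
At $65.00/mo: 16 payments (last $44.62); total interest $99.62.
Payments saved = 50 − 16 = 34.

34 fewer payments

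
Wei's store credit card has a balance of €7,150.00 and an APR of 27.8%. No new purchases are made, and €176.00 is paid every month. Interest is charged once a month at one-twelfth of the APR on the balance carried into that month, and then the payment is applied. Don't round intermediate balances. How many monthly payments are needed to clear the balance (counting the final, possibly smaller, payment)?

Monthly rate r = 27.8%/12 = 2.31667% = 0.0231667.
Recurrence: B ← B·(1+r) − €176.00.
Month 1: interest €165.64; balance after payment €7,139.64.
Month 2: interest €165.40; balance after payment €7,129.04.
Closed form: n = −ln(1 − rB₀/P)/ln(1+r) = −ln(0.058854)/ln(1.02317) ≈ 123.685, so the balance reaches zero during payment 124.

124 months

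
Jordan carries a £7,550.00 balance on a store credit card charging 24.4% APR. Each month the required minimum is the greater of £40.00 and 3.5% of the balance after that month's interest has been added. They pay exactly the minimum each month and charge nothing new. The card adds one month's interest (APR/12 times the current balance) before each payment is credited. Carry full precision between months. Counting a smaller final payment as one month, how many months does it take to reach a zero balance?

165 months

Monthly rate r = 24.4%/12 = 2.03333% = 0.0203333.
While 3.5% of the post-interest balance exceeds £40.00, each month B ← (B·(1+r))·(1 − 0.035), i.e. B shrinks by the factor (1+r)·0.965 = 0.98462.
This holds for months 1–124. Entering month 125 the balance is £1,104.97; 3.5% of the post-interest balance is now below £40.00, so the flat £40.00 minimum applies from here.
From month 125 a fixed £40.00 at rate r clears £1,104.97 in 41 more payments. Total: 124 + 41 = 165 months.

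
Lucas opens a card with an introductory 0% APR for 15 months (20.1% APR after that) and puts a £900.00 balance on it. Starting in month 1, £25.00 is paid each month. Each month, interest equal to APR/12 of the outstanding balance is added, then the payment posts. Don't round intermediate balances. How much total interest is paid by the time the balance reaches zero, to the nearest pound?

Promo months 1–15 at r₀ = 0%/12 = 0; months 16+ at r₁ = 20.1%/12 = 0.01675.
After month 15 (no interest yet): B = £900.00 − 15·£25.00 = £525.00.
Then at r₁ with £25.00/mo: n₂ = −ln(1 − r₁·B/P)/ln(1+r₁) ≈ 26.10 → 27 more payments.
Total paid = 41·£25.00 + £2.40 = £1,027.40; interest = £1,027.40 − £900.00 = £127.40.

£127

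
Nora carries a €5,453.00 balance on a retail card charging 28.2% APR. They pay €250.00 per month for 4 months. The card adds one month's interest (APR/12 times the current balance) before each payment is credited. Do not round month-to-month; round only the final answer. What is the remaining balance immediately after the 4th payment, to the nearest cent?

€4,948.13

Monthly rate r = 28.2%/12 = 2.35% = 0.0235.
Each month: B ← B·(1+r) − €250.00.
Month 1: interest €128.15; balance after payment €5,331.15.
Month 2: interest €125.28; balance after payment €5,206.43.
Month 3: interest €122.35; balance after payment €5,078.78.
Month 4: interest €119.35; balance after payment €4,948.13.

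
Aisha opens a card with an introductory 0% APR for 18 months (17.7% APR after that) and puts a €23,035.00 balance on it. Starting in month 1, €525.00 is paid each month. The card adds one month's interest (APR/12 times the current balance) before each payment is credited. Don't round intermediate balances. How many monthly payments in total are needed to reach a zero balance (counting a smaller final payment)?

51 months

Promo months 1–18 at r₀ = 0%/12 = 0; months 19+ at r₁ = 17.7%/12 = 0.01475.
After month 18 (no interest yet): B = €23,035.00 − 18·€525.00 = €13,585.00.
Then at r₁ with €525.00/mo: n₂ = −ln(1 − r₁·B/P)/ln(1+r₁) ≈ 32.83 → 33 more payments.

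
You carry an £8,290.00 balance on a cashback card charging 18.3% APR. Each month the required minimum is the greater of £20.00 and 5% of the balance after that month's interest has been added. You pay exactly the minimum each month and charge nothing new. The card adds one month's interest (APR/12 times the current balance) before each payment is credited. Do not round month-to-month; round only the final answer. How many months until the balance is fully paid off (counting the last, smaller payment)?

108 months

Monthly rate r = 18.3%/12 = 1.525% = 0.01525.
While 5% of the post-interest balance exceeds £20.00, each month B ← (B·(1+r))·(1 − 0.05), i.e. B shrinks by the factor (1+r)·0.95 = 0.96449.
This holds for months 1–85. Entering month 86 the balance is £383.50; 5% of the post-interest balance is now below £20.00, so the flat £20.00 minimum applies from here.
From month 86 a fixed £20.00 at rate r clears £383.50 in 23 more payments. Total: 85 + 23 = 108 months.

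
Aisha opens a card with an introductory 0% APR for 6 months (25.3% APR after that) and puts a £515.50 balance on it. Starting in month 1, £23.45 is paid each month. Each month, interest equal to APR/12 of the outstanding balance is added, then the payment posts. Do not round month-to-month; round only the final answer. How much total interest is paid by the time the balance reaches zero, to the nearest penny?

£87.12

Promo months 1–6 at r₀ = 0%/12 = 0; months 7+ at r₁ = 25.3%/12 = 0.0210833.
After month 6 (no interest yet): B = £515.50 − 6·£23.45 = £374.80.
Then at r₁ with £23.45/mo: n₂ = −ln(1 − r₁·B/P)/ln(1+r₁) ≈ 19.70 → 20 more payments.
Total paid = 25·£23.45 + £16.37 = £602.62; interest = £602.62 − £515.50 = £87.12.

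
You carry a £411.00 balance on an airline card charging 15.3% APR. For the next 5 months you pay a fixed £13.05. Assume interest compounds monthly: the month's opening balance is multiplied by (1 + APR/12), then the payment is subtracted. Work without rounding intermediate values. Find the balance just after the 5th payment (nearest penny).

£370.94

Monthly rate r = 15.3%/12 = 1.275% = 0.01275.
Each month: B ← B·(1+r) − £13.05.
Month 1: interest £5.24; balance after payment £403.19.
Month 2: interest £5.14; balance after payment £395.28.
Month 3: interest £5.04; balance after payment £387.27.
Month 4: interest £4.94; balance after payment £379.16.
Month 5: interest £4.83; balance after payment £370.94.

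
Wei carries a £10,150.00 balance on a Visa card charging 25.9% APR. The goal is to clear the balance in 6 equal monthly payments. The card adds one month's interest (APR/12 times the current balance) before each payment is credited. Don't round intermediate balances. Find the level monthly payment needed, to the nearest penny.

£1,821.73

Monthly rate r = 25.9%/12 = 2.15833% = 0.0215833.
Level-payment amortization: P = B₀·r / (1 − (1+r)^(−n)) = 10150.00·0.0215833 / (1 − 1.02158^(−6)).
Denominator 1 − (1+r)^(−6) = 0.120254192.
P = 219.071 / 0.120254192 ≈ 1821.73.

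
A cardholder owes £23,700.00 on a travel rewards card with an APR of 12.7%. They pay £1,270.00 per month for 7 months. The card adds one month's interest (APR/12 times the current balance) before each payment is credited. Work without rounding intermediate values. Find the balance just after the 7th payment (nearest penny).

£16,335.23

Monthly rate r = 12.7%/12 = 1.05833% = 0.0105833.
Each month: B ← B·(1+r) − £1,270.00.
Month 1: interest £250.83; balance after payment £22,680.83.
Month 2: interest £240.04; balance after payment £21,650.86.
Month 3: interest £229.14; balance after payment £20,610.00.
Month 4: interest £218.12; balance after payment £19,558.12.
Month 5: interest £206.99; balance after payment £18,495.11.
Month 6: interest £195.74; balance after payment £17,420.85.
Month 7: interest £184.37; balance after payment £16,335.23.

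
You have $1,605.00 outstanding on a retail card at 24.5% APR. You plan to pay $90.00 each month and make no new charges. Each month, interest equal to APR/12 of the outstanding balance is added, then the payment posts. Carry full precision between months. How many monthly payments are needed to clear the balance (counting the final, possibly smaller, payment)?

Monthly rate r = 24.5%/12 = 2.04167% = 0.0204167.
Recurrence: B ← B·(1+r) − $90.00.
Month 1: interest $32.77; balance after payment $1,547.77.
Month 2: interest $31.60; balance after payment $1,489.37.
Closed form: n = −ln(1 − rB₀/P)/ln(1+r) = −ln(0.6359)/ln(1.02042) ≈ 22.399, so the balance reaches zero during payment 23.

23 months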